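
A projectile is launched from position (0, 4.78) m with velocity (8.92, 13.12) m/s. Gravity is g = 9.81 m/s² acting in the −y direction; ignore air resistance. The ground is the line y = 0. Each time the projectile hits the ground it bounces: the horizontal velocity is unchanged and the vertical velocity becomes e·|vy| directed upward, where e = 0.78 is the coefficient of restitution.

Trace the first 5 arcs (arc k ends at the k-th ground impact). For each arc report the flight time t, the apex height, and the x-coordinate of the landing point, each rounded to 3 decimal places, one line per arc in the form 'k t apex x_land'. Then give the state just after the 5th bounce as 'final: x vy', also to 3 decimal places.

Arc 1: start y=4.780, vy=13.120 → t=3.000, apex=13.553, x_land=26.757, impact vy=-16.307
  bounce: vy ← 0.78·16.307 = 12.719
Arc 2: start y=0.000, vy=12.719 → t=2.593, apex=8.246, x_land=49.888, impact vy=-12.719
  bounce: vy ← 0.78·12.719 = 9.921
Arc 3: start y=0.000, vy=9.921 → t=2.023, apex=5.017, x_land=67.930, impact vy=-9.921
  bounce: vy ← 0.78·9.921 = 7.739
Arc 4: start y=0.000, vy=7.739 → t=1.578, apex=3.052, x_land=82.003, impact vy=-7.739
  bounce: vy ← 0.78·7.739 = 6.036
Arc 5: start y=0.000, vy=6.036 → t=1.231, apex=1.857, x_land=92.980, impact vy=-6.036
  bounce: vy ← 0.78·6.036 = 4.708

1 3.000 13.553 26.757
2 2.593 8.246 49.888
3 2.023 5.017 67.930
4 1.578 3.052 82.003
5 1.231 1.857 92.980
final: 92.980 4.708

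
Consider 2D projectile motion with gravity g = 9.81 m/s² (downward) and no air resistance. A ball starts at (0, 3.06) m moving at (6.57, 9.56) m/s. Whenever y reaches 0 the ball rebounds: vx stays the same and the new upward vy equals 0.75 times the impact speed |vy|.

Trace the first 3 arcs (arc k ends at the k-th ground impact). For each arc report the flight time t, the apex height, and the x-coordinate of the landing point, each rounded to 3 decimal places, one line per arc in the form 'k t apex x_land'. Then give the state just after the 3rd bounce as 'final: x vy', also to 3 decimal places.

Arc 1: start y=3.060, vy=9.560 → t=2.229, apex=7.718, x_land=14.644, impact vy=-12.306
  bounce: vy ← 0.75·12.306 = 9.229
Arc 2: start y=0.000, vy=9.229 → t=1.882, apex=4.341, x_land=27.006, impact vy=-9.229
  bounce: vy ← 0.75·9.229 = 6.922
Arc 3: start y=0.000, vy=6.922 → t=1.411, apex=2.442, x_land=36.278, impact vy=-6.922
  bounce: vy ← 0.75·6.922 = 5.191

1 2.229 7.718 14.644
2 1.882 4.341 27.006
3 1.411 2.442 36.278
final: 36.278 5.191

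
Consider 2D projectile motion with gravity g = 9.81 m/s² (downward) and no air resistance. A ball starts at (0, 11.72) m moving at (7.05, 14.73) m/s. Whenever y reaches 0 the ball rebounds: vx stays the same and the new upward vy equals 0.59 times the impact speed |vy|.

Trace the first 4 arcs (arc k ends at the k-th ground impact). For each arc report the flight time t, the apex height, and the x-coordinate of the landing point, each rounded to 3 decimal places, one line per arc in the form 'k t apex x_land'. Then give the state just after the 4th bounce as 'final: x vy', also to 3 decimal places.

Arc 1: start y=11.720, vy=14.730 → t=3.657, apex=22.779, x_land=25.778, impact vy=-21.140
  bounce: vy ← 0.59·21.140 = 12.473
Arc 2: start y=0.000, vy=12.473 → t=2.543, apex=7.929, x_land=43.706, impact vy=-12.473
  bounce: vy ← 0.59·12.473 = 7.359
Arc 3: start y=0.000, vy=7.359 → t=1.500, apex=2.760, x_land=54.283, impact vy=-7.359
  bounce: vy ← 0.59·7.359 = 4.342
Arc 4: start y=0.000, vy=4.342 → t=0.885, apex=0.961, x_land=60.524, impact vy=-4.342
  bounce: vy ← 0.59·4.342 = 2.562

1 3.657 22.779 25.778
2 2.543 7.929 43.706
3 1.500 2.760 54.283
4 0.885 0.961 60.524
final: 60.524 2.562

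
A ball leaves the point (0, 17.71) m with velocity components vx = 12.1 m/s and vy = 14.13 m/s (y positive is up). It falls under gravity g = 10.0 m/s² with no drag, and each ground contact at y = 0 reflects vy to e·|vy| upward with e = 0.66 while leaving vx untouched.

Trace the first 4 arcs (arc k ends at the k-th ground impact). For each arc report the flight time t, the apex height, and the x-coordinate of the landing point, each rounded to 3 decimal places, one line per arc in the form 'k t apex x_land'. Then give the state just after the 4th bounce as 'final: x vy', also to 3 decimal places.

1 3.766 27.693 45.574
2 3.107 12.063 83.162
3 2.050 5.255 107.971
4 1.353 2.289 124.345
final: 124.345 4.466

Arc 1: start y=17.710, vy=14.130 → t=3.766, apex=27.693, x_land=45.574, impact vy=-23.534
  bounce: vy ← 0.66·23.534 = 15.533
Arc 2: start y=0.000, vy=15.533 → t=3.107, apex=12.063, x_land=83.162, impact vy=-15.533
  bounce: vy ← 0.66·15.533 = 10.251
Arc 3: start y=0.000, vy=10.251 → t=2.050, apex=5.255, x_land=107.971, impact vy=-10.251
  bounce: vy ← 0.66·10.251 = 6.766
Arc 4: start y=0.000, vy=6.766 → t=1.353, apex=2.289, x_land=124.345, impact vy=-6.766
  bounce: vy ← 0.66·6.766 = 4.466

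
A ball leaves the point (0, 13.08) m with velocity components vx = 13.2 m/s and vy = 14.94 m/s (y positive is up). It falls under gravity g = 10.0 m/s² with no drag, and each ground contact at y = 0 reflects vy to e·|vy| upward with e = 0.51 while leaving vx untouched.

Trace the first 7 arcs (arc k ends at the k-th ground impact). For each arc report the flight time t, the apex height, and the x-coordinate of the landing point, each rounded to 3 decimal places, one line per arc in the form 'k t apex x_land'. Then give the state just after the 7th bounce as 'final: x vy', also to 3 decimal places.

1 3.696 24.240 48.785
2 2.246 6.305 78.430
3 1.145 1.640 93.549
4 0.584 0.427 101.260
5 0.298 0.111 105.193
6 0.152 0.029 107.198
7 0.077 0.008 108.221
final: 108.221 0.198

Arc 1: start y=13.080, vy=14.940 → t=3.696, apex=24.240, x_land=48.785, impact vy=-22.018
  bounce: vy ← 0.51·22.018 = 11.229
Arc 2: start y=0.000, vy=11.229 → t=2.246, apex=6.305, x_land=78.430, impact vy=-11.229
  bounce: vy ← 0.51·11.229 = 5.727
Arc 3: start y=0.000, vy=5.727 → t=1.145, apex=1.640, x_land=93.549, impact vy=-5.727
  bounce: vy ← 0.51·5.727 = 2.921
Arc 4: start y=0.000, vy=2.921 → t=0.584, apex=0.427, x_land=101.260, impact vy=-2.921
  bounce: vy ← 0.51·2.921 = 1.490
Arc 5: start y=0.000, vy=1.490 → t=0.298, apex=0.111, x_land=105.193, impact vy=-1.490
  bounce: vy ← 0.51·1.490 = 0.760
Arc 6: start y=0.000, vy=0.760 → t=0.152, apex=0.029, x_land=107.198, impact vy=-0.760
  bounce: vy ← 0.51·0.760 = 0.387
Arc 7: start y=0.000, vy=0.387 → t=0.077, apex=0.008, x_land=108.221, impact vy=-0.387
  bounce: vy ← 0.51·0.387 = 0.198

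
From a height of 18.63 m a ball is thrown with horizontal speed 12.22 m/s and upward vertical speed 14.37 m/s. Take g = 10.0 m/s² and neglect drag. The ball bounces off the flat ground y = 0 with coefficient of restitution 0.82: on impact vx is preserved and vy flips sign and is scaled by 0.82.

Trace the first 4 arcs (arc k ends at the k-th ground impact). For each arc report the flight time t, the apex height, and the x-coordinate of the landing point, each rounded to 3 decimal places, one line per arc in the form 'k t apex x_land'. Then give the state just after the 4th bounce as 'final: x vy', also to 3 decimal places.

Arc 1: start y=18.630, vy=14.370 → t=3.843, apex=28.955, x_land=46.967, impact vy=-24.064
  bounce: vy ← 0.82·24.064 = 19.733
Arc 2: start y=0.000, vy=19.733 → t=3.947, apex=19.469, x_land=95.194, impact vy=-19.733
  bounce: vy ← 0.82·19.733 = 16.181
Arc 3: start y=0.000, vy=16.181 → t=3.236, apex=13.091, x_land=134.740, impact vy=-16.181
  bounce: vy ← 0.82·16.181 = 13.268
Arc 4: start y=0.000, vy=13.268 → t=2.654, apex=8.802, x_land=167.168, impact vy=-13.268
  bounce: vy ← 0.82·13.268 = 10.880

1 3.843 28.955 46.967
2 3.947 19.469 95.194
3 3.236 13.091 134.740
4 2.654 8.802 167.168
final: 167.168 10.880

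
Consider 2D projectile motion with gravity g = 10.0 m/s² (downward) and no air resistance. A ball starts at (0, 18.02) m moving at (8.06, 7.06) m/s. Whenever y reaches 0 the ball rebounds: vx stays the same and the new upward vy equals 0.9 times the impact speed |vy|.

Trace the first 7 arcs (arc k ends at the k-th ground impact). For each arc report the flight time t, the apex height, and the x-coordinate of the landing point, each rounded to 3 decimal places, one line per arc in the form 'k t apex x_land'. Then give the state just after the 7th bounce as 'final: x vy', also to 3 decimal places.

Arc 1: start y=18.020, vy=7.060 → t=2.731, apex=20.512, x_land=22.015, impact vy=-20.254
  bounce: vy ← 0.9·20.254 = 18.229
Arc 2: start y=0.000, vy=18.229 → t=3.646, apex=16.615, x_land=51.401, impact vy=-18.229
  bounce: vy ← 0.9·18.229 = 16.406
Arc 3: start y=0.000, vy=16.406 → t=3.281, apex=13.458, x_land=77.847, impact vy=-16.406
  bounce: vy ← 0.9·16.406 = 14.766
Arc 4: start y=0.000, vy=14.766 → t=2.953, apex=10.901, x_land=101.649, impact vy=-14.766
  bounce: vy ← 0.9·14.766 = 13.289
Arc 5: start y=0.000, vy=13.289 → t=2.658, apex=8.830, x_land=123.071, impact vy=-13.289
  bounce: vy ← 0.9·13.289 = 11.960
Arc 6: start y=0.000, vy=11.960 → t=2.392, apex=7.152, x_land=142.351, impact vy=-11.960
  bounce: vy ← 0.9·11.960 = 10.764
Arc 7: start y=0.000, vy=10.764 → t=2.153, apex=5.793, x_land=159.702, impact vy=-10.764
  bounce: vy ← 0.9·10.764 = 9.688

1 2.731 20.512 22.015
2 3.646 16.615 51.401
3 3.281 13.458 77.847
4 2.953 10.901 101.649
5 2.658 8.830 123.071
6 2.392 7.152 142.351
7 2.153 5.793 159.702
final: 159.702 9.688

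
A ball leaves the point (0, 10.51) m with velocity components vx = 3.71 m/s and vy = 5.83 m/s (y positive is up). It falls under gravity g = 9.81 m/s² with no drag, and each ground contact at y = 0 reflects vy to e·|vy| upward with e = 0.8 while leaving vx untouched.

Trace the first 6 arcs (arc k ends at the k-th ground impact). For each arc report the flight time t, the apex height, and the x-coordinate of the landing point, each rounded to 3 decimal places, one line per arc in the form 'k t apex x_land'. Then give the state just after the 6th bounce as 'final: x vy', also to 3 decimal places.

Arc 1: start y=10.510, vy=5.830 → t=2.174, apex=12.242, x_land=8.066, impact vy=-15.498
  bounce: vy ← 0.8·15.498 = 12.399
Arc 2: start y=0.000, vy=12.399 → t=2.528, apex=7.835, x_land=17.444, impact vy=-12.399
  bounce: vy ← 0.8·12.399 = 9.919
Arc 3: start y=0.000, vy=9.919 → t=2.022, apex=5.014, x_land=24.946, impact vy=-9.919
  bounce: vy ← 0.8·9.919 = 7.935
Arc 4: start y=0.000, vy=7.935 → t=1.618, apex=3.209, x_land=30.948, impact vy=-7.935
  bounce: vy ← 0.8·7.935 = 6.348
Arc 5: start y=0.000, vy=6.348 → t=1.294, apex=2.054, x_land=35.750, impact vy=-6.348
  bounce: vy ← 0.8·6.348 = 5.078
Arc 6: start y=0.000, vy=5.078 → t=1.035, apex=1.315, x_land=39.591, impact vy=-5.078
  bounce: vy ← 0.8·5.078 = 4.063

1 2.174 12.242 8.066
2 2.528 7.835 17.444
3 2.022 5.014 24.946
4 1.618 3.209 30.948
5 1.294 2.054 35.750
6 1.035 1.315 39.591
final: 39.591 4.063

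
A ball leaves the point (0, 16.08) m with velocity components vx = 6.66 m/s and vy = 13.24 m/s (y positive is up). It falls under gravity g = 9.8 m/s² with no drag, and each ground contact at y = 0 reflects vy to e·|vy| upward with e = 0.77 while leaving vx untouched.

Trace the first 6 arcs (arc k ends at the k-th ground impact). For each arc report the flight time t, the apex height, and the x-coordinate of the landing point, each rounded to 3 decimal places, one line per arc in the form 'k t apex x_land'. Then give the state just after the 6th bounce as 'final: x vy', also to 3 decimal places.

1 3.611 25.024 24.048
2 3.480 14.837 47.226
3 2.680 8.797 65.073
4 2.063 5.216 78.815
5 1.589 3.092 89.397
6 1.223 1.833 97.544
final: 97.544 4.616

Arc 1: start y=16.080, vy=13.240 → t=3.611, apex=25.024, x_land=24.048, impact vy=-22.146
  bounce: vy ← 0.77·22.146 = 17.053
Arc 2: start y=0.000, vy=17.053 → t=3.480, apex=14.837, x_land=47.226, impact vy=-17.053
  bounce: vy ← 0.77·17.053 = 13.131
Arc 3: start y=0.000, vy=13.131 → t=2.680, apex=8.797, x_land=65.073, impact vy=-13.131
  bounce: vy ← 0.77·13.131 = 10.111
Arc 4: start y=0.000, vy=10.111 → t=2.063, apex=5.216, x_land=78.815, impact vy=-10.111
  bounce: vy ← 0.77·10.111 = 7.785
Arc 5: start y=0.000, vy=7.785 → t=1.589, apex=3.092, x_land=89.397, impact vy=-7.785
  bounce: vy ← 0.77·7.785 = 5.995
Arc 6: start y=0.000, vy=5.995 → t=1.223, apex=1.833, x_land=97.544, impact vy=-5.995
  bounce: vy ← 0.77·5.995 = 4.616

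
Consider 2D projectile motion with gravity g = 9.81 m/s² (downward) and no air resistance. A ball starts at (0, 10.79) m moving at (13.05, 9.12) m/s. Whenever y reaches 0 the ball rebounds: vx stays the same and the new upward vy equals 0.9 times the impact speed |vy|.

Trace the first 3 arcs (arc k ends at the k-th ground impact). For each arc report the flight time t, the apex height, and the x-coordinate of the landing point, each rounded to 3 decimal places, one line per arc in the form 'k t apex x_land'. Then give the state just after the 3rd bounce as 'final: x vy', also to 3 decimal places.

1 2.680 15.029 34.975
2 3.151 12.174 76.094
3 2.836 9.861 113.100
final: 113.100 12.518

Arc 1: start y=10.790, vy=9.120 → t=2.680, apex=15.029, x_land=34.975, impact vy=-17.172
  bounce: vy ← 0.9·17.172 = 15.455
Arc 2: start y=0.000, vy=15.455 → t=3.151, apex=12.174, x_land=76.094, impact vy=-15.455
  bounce: vy ← 0.9·15.455 = 13.909
Arc 3: start y=0.000, vy=13.909 → t=2.836, apex=9.861, x_land=113.100, impact vy=-13.909
  bounce: vy ← 0.9·13.909 = 12.518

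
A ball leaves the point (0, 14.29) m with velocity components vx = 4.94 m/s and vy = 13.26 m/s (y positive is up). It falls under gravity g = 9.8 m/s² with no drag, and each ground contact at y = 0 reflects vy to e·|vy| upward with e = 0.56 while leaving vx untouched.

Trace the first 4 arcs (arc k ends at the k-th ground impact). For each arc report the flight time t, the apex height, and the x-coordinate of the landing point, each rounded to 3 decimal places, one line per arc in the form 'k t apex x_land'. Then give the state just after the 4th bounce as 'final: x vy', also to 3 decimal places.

1 3.532 23.261 17.447
2 2.440 7.295 29.502
3 1.367 2.288 36.253
4 0.765 0.717 40.033
final: 40.033 2.100

Arc 1: start y=14.290, vy=13.260 → t=3.532, apex=23.261, x_land=17.447, impact vy=-21.352
  bounce: vy ← 0.56·21.352 = 11.957
Arc 2: start y=0.000, vy=11.957 → t=2.440, apex=7.295, x_land=29.502, impact vy=-11.957
  bounce: vy ← 0.56·11.957 = 6.696
Arc 3: start y=0.000, vy=6.696 → t=1.367, apex=2.288, x_land=36.253, impact vy=-6.696
  bounce: vy ← 0.56·6.696 = 3.750
Arc 4: start y=0.000, vy=3.750 → t=0.765, apex=0.717, x_land=40.033, impact vy=-3.750
  bounce: vy ← 0.56·3.750 = 2.100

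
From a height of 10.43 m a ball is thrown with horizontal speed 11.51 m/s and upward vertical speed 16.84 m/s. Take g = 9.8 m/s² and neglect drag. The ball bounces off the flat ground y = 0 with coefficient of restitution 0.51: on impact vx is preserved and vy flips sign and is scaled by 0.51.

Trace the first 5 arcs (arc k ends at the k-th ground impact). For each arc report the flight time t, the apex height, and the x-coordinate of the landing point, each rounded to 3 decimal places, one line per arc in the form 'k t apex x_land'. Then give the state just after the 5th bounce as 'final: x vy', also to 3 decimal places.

Arc 1: start y=10.430, vy=16.840 → t=3.973, apex=24.899, x_land=45.724, impact vy=-22.091
  bounce: vy ← 0.51·22.091 = 11.266
Arc 2: start y=0.000, vy=11.266 → t=2.299, apex=6.476, x_land=72.189, impact vy=-11.266
  bounce: vy ← 0.51·11.266 = 5.746
Arc 3: start y=0.000, vy=5.746 → t=1.173, apex=1.684, x_land=85.686, impact vy=-5.746
  bounce: vy ← 0.51·5.746 = 2.930
Arc 4: start y=0.000, vy=2.930 → t=0.598, apex=0.438, x_land=92.569, impact vy=-2.930
  bounce: vy ← 0.51·2.930 = 1.495
Arc 5: start y=0.000, vy=1.495 → t=0.305, apex=0.114, x_land=96.080, impact vy=-1.495
  bounce: vy ← 0.51·1.495 = 0.762

1 3.973 24.899 45.724
2 2.299 6.476 72.189
3 1.173 1.684 85.686
4 0.598 0.438 92.569
5 0.305 0.114 96.080
final: 96.080 0.762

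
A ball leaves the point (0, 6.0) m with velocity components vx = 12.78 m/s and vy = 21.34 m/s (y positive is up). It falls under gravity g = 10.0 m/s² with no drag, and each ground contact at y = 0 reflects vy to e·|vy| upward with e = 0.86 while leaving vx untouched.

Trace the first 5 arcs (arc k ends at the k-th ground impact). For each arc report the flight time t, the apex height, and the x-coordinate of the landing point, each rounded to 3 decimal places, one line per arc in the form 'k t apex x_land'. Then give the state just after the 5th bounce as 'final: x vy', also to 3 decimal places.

Arc 1: start y=6.000, vy=21.340 → t=4.533, apex=28.770, x_land=57.928, impact vy=-23.987
  bounce: vy ← 0.86·23.987 = 20.629
Arc 2: start y=0.000, vy=20.629 → t=4.126, apex=21.278, x_land=110.657, impact vy=-20.629
  bounce: vy ← 0.86·20.629 = 17.741
Arc 3: start y=0.000, vy=17.741 → t=3.548, apex=15.737, x_land=156.003, impact vy=-17.741
  bounce: vy ← 0.86·17.741 = 15.257
Arc 4: start y=0.000, vy=15.257 → t=3.051, apex=11.639, x_land=195.001, impact vy=-15.257
  bounce: vy ← 0.86·15.257 = 13.121
Arc 5: start y=0.000, vy=13.121 → t=2.624, apex=8.608, x_land=228.539, impact vy=-13.121
  bounce: vy ← 0.86·13.121 = 11.284

1 4.533 28.770 57.928
2 4.126 21.278 110.657
3 3.548 15.737 156.003
4 3.051 11.639 195.001
5 2.624 8.608 228.539
final: 228.539 11.284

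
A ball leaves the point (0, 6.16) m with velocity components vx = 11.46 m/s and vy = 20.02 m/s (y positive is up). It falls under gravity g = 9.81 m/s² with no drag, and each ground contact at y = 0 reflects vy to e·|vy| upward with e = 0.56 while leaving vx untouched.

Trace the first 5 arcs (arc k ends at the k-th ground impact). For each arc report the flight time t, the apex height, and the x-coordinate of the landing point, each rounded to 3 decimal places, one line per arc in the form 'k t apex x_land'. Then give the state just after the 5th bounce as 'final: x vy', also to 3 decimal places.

1 4.369 26.588 50.069
2 2.608 8.338 79.952
3 1.460 2.615 96.687
4 0.818 0.820 106.058
5 0.458 0.257 111.306
final: 111.306 1.258

Arc 1: start y=6.160, vy=20.020 → t=4.369, apex=26.588, x_land=50.069, impact vy=-22.840
  bounce: vy ← 0.56·22.840 = 12.790
Arc 2: start y=0.000, vy=12.790 → t=2.608, apex=8.338, x_land=79.952, impact vy=-12.790
  bounce: vy ← 0.56·12.790 = 7.163
Arc 3: start y=0.000, vy=7.163 → t=1.460, apex=2.615, x_land=96.687, impact vy=-7.163
  bounce: vy ← 0.56·7.163 = 4.011
Arc 4: start y=0.000, vy=4.011 → t=0.818, apex=0.820, x_land=106.058, impact vy=-4.011
  bounce: vy ← 0.56·4.011 = 2.246
Arc 5: start y=0.000, vy=2.246 → t=0.458, apex=0.257, x_land=111.306, impact vy=-2.246
  bounce: vy ← 0.56·2.246 = 1.258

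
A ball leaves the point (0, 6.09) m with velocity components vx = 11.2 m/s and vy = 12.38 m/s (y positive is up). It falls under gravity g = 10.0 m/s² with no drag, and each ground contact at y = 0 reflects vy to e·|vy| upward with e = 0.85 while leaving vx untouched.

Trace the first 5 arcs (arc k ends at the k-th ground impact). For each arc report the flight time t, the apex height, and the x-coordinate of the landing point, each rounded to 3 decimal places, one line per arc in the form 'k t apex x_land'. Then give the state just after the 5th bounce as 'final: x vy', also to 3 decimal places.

1 2.897 13.753 32.441
2 2.819 9.937 64.019
3 2.397 7.179 90.860
4 2.037 5.187 113.675
5 1.732 3.748 133.068
final: 133.068 7.359

Arc 1: start y=6.090, vy=12.380 → t=2.897, apex=13.753, x_land=32.441, impact vy=-16.585
  bounce: vy ← 0.85·16.585 = 14.097
Arc 2: start y=0.000, vy=14.097 → t=2.819, apex=9.937, x_land=64.019, impact vy=-14.097
  bounce: vy ← 0.85·14.097 = 11.983
Arc 3: start y=0.000, vy=11.983 → t=2.397, apex=7.179, x_land=90.860, impact vy=-11.983
  bounce: vy ← 0.85·11.983 = 10.185
Arc 4: start y=0.000, vy=10.185 → t=2.037, apex=5.187, x_land=113.675, impact vy=-10.185
  bounce: vy ← 0.85·10.185 = 8.658
Arc 5: start y=0.000, vy=8.658 → t=1.732, apex=3.748, x_land=133.068, impact vy=-8.658
  bounce: vy ← 0.85·8.658 = 7.359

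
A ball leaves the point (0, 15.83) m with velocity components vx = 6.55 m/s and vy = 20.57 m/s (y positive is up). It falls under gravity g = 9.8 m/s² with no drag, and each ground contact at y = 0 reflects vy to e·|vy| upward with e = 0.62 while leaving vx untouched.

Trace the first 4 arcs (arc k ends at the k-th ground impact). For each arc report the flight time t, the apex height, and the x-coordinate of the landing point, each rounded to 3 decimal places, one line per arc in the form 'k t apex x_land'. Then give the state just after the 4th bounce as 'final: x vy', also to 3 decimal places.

Arc 1: start y=15.830, vy=20.570 → t=4.862, apex=37.418, x_land=31.849, impact vy=-27.081
  bounce: vy ← 0.62·27.081 = 16.790
Arc 2: start y=0.000, vy=16.790 → t=3.427, apex=14.383, x_land=54.293, impact vy=-16.790
  bounce: vy ← 0.62·16.790 = 10.410
Arc 3: start y=0.000, vy=10.410 → t=2.124, apex=5.529, x_land=68.208, impact vy=-10.410
  bounce: vy ← 0.62·10.410 = 6.454
Arc 4: start y=0.000, vy=6.454 → t=1.317, apex=2.125, x_land=76.836, impact vy=-6.454
  bounce: vy ← 0.62·6.454 = 4.002

1 4.862 37.418 31.849
2 3.427 14.383 54.293
3 2.124 5.529 68.208
4 1.317 2.125 76.836
final: 76.836 4.002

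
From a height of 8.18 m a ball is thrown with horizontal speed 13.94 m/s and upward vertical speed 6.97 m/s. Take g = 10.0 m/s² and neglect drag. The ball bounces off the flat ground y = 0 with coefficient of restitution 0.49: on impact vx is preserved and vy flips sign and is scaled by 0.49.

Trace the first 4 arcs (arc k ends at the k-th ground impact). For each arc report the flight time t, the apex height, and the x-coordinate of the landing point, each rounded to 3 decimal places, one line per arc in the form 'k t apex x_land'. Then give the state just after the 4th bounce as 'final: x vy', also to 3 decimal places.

Arc 1: start y=8.180, vy=6.970 → t=2.154, apex=10.609, x_land=30.022, impact vy=-14.566
  bounce: vy ← 0.49·14.566 = 7.138
Arc 2: start y=0.000, vy=7.138 → t=1.428, apex=2.547, x_land=49.921, impact vy=-7.138
  bounce: vy ← 0.49·7.138 = 3.497
Arc 3: start y=0.000, vy=3.497 → t=0.699, apex=0.612, x_land=59.672, impact vy=-3.497
  bounce: vy ← 0.49·3.497 = 1.714
Arc 4: start y=0.000, vy=1.714 → t=0.343, apex=0.147, x_land=64.450, impact vy=-1.714
  bounce: vy ← 0.49·1.714 = 0.840

1 2.154 10.609 30.022
2 1.428 2.547 49.921
3 0.699 0.612 59.672
4 0.343 0.147 64.450
final: 64.450 0.840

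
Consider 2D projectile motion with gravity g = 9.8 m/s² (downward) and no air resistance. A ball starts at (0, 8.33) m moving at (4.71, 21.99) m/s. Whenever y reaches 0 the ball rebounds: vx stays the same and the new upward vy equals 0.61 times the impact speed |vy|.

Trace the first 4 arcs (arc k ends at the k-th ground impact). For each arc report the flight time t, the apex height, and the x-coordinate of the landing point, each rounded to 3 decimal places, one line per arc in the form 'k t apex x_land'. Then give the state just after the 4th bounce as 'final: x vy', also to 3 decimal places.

1 4.839 33.001 22.792
2 3.166 12.280 37.704
3 1.931 4.569 46.801
4 1.178 1.700 52.350
final: 52.350 3.521

Arc 1: start y=8.330, vy=21.990 → t=4.839, apex=33.001, x_land=22.792, impact vy=-25.433
  bounce: vy ← 0.61·25.433 = 15.514
Arc 2: start y=0.000, vy=15.514 → t=3.166, apex=12.280, x_land=37.704, impact vy=-15.514
  bounce: vy ← 0.61·15.514 = 9.464
Arc 3: start y=0.000, vy=9.464 → t=1.931, apex=4.569, x_land=46.801, impact vy=-9.464
  bounce: vy ← 0.61·9.464 = 5.773
Arc 4: start y=0.000, vy=5.773 → t=1.178, apex=1.700, x_land=52.350, impact vy=-5.773
  bounce: vy ← 0.61·5.773 = 3.521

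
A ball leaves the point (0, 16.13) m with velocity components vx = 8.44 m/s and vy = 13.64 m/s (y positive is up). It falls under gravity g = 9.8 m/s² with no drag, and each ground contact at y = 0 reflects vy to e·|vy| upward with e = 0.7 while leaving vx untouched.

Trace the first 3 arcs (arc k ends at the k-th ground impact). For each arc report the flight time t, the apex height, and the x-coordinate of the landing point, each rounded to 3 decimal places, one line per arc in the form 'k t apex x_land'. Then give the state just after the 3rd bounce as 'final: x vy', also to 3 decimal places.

1 3.679 25.622 31.047
2 3.201 12.555 58.067
3 2.241 6.152 76.981
final: 76.981 7.687

Arc 1: start y=16.130, vy=13.640 → t=3.679, apex=25.622, x_land=31.047, impact vy=-22.410
  bounce: vy ← 0.7·22.410 = 15.687
Arc 2: start y=0.000, vy=15.687 → t=3.201, apex=12.555, x_land=58.067, impact vy=-15.687
  bounce: vy ← 0.7·15.687 = 10.981
Arc 3: start y=0.000, vy=10.981 → t=2.241, apex=6.152, x_land=76.981, impact vy=-10.981
  bounce: vy ← 0.7·10.981 = 7.687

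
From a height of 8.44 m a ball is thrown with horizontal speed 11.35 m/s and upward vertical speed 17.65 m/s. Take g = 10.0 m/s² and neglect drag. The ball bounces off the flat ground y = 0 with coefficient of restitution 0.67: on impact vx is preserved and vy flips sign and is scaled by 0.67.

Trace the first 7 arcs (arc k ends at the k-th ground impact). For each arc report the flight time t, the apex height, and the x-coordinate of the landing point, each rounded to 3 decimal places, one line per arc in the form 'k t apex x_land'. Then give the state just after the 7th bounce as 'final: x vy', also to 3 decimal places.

Arc 1: start y=8.440, vy=17.650 → t=3.957, apex=24.016, x_land=44.908, impact vy=-21.916
  bounce: vy ← 0.67·21.916 = 14.684
Arc 2: start y=0.000, vy=14.684 → t=2.937, apex=10.781, x_land=78.240, impact vy=-14.684
  bounce: vy ← 0.67·14.684 = 9.838
Arc 3: start y=0.000, vy=9.838 → t=1.968, apex=4.840, x_land=100.573, impact vy=-9.838
  bounce: vy ← 0.67·9.838 = 6.592
Arc 4: start y=0.000, vy=6.592 → t=1.318, apex=2.172, x_land=115.536, impact vy=-6.592
  bounce: vy ← 0.67·6.592 = 4.416
Arc 5: start y=0.000, vy=4.416 → t=0.883, apex=0.975, x_land=125.561, impact vy=-4.416
  bounce: vy ← 0.67·4.416 = 2.959
Arc 6: start y=0.000, vy=2.959 → t=0.592, apex=0.438, x_land=132.278, impact vy=-2.959
  bounce: vy ← 0.67·2.959 = 1.983
Arc 7: start y=0.000, vy=1.983 → t=0.397, apex=0.197, x_land=136.778, impact vy=-1.983
  bounce: vy ← 0.67·1.983 = 1.328

1 3.957 24.016 44.908
2 2.937 10.781 78.240
3 1.968 4.840 100.573
4 1.318 2.172 115.536
5 0.883 0.975 125.561
6 0.592 0.438 132.278
7 0.397 0.197 136.778
final: 136.778 1.328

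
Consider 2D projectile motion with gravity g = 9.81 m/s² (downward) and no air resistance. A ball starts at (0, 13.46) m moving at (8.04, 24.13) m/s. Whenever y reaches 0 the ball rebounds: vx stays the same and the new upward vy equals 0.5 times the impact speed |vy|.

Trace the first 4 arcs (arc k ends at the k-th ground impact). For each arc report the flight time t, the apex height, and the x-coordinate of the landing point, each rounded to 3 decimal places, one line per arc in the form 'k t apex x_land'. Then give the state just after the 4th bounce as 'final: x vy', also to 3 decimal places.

Arc 1: start y=13.460, vy=24.130 → t=5.425, apex=43.137, x_land=43.619, impact vy=-29.092
  bounce: vy ← 0.5·29.092 = 14.546
Arc 2: start y=0.000, vy=14.546 → t=2.966, apex=10.784, x_land=67.462, impact vy=-14.546
  bounce: vy ← 0.5·14.546 = 7.273
Arc 3: start y=0.000, vy=7.273 → t=1.483, apex=2.696, x_land=79.384, impact vy=-7.273
  bounce: vy ← 0.5·7.273 = 3.636
Arc 4: start y=0.000, vy=3.636 → t=0.741, apex=0.674, x_land=85.344, impact vy=-3.636
  bounce: vy ← 0.5·3.636 = 1.818

1 5.425 43.137 43.619
2 2.966 10.784 67.462
3 1.483 2.696 79.384
4 0.741 0.674 85.344
final: 85.344 1.818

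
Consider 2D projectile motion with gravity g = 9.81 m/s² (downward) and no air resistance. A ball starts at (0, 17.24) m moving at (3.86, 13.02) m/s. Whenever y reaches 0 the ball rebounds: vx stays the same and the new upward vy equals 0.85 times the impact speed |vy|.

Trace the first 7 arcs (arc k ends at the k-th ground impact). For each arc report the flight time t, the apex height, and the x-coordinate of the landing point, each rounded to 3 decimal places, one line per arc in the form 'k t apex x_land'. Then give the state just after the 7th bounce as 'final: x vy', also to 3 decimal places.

Arc 1: start y=17.240, vy=13.020 → t=3.624, apex=25.880, x_land=13.990, impact vy=-22.534
  bounce: vy ← 0.85·22.534 = 19.154
Arc 2: start y=0.000, vy=19.154 → t=3.905, apex=18.698, x_land=29.063, impact vy=-19.154
  bounce: vy ← 0.85·19.154 = 16.281
Arc 3: start y=0.000, vy=16.281 → t=3.319, apex=13.510, x_land=41.875, impact vy=-16.281
  bounce: vy ← 0.85·16.281 = 13.839
Arc 4: start y=0.000, vy=13.839 → t=2.821, apex=9.761, x_land=52.765, impact vy=-13.839
  bounce: vy ← 0.85·13.839 = 11.763
Arc 5: start y=0.000, vy=11.763 → t=2.398, apex=7.052, x_land=62.022, impact vy=-11.763
  bounce: vy ← 0.85·11.763 = 9.998
Arc 6: start y=0.000, vy=9.998 → t=2.038, apex=5.095, x_land=69.890, impact vy=-9.998
  bounce: vy ← 0.85·9.998 = 8.499
Arc 7: start y=0.000, vy=8.499 → t=1.733, apex=3.681, x_land=76.578, impact vy=-8.499
  bounce: vy ← 0.85·8.499 = 7.224

1 3.624 25.880 13.990
2 3.905 18.698 29.063
3 3.319 13.510 41.875
4 2.821 9.761 52.765
5 2.398 7.052 62.022
6 2.038 5.095 69.890
7 1.733 3.681 76.578
final: 76.578 7.224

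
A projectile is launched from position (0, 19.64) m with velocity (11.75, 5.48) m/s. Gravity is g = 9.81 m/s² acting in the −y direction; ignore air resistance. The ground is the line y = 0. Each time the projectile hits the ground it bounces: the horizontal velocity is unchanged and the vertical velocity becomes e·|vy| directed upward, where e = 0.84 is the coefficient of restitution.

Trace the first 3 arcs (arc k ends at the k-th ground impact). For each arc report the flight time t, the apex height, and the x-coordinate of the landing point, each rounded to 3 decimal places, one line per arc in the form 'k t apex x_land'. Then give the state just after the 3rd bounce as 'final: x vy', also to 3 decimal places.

Arc 1: start y=19.640, vy=5.480 → t=2.636, apex=21.171, x_land=30.975, impact vy=-20.381
  bounce: vy ← 0.84·20.381 = 17.120
Arc 2: start y=0.000, vy=17.120 → t=3.490, apex=14.938, x_land=71.985, impact vy=-17.120
  bounce: vy ← 0.84·17.120 = 14.381
Arc 3: start y=0.000, vy=14.381 → t=2.932, apex=10.540, x_land=106.434, impact vy=-14.381
  bounce: vy ← 0.84·14.381 = 12.080

1 2.636 21.171 30.975
2 3.490 14.938 71.985
3 2.932 10.540 106.434
final: 106.434 12.080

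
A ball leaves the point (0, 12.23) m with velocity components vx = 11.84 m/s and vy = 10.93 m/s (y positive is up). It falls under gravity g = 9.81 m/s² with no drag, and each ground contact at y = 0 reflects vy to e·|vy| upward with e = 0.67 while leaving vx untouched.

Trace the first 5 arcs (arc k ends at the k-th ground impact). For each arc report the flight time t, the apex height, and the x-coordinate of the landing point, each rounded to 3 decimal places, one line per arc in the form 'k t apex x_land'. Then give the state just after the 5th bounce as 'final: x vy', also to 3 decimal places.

1 3.047 18.319 36.073
2 2.590 8.223 66.734
3 1.735 3.691 87.277
4 1.162 1.657 101.041
5 0.779 0.744 110.263
final: 110.263 2.560

Arc 1: start y=12.230, vy=10.930 → t=3.047, apex=18.319, x_land=36.073, impact vy=-18.958
  bounce: vy ← 0.67·18.958 = 12.702
Arc 2: start y=0.000, vy=12.702 → t=2.590, apex=8.223, x_land=66.734, impact vy=-12.702
  bounce: vy ← 0.67·12.702 = 8.510
Arc 3: start y=0.000, vy=8.510 → t=1.735, apex=3.691, x_land=87.277, impact vy=-8.510
  bounce: vy ← 0.67·8.510 = 5.702
Arc 4: start y=0.000, vy=5.702 → t=1.162, apex=1.657, x_land=101.041, impact vy=-5.702
  bounce: vy ← 0.67·5.702 = 3.820
Arc 5: start y=0.000, vy=3.820 → t=0.779, apex=0.744, x_land=110.263, impact vy=-3.820
  bounce: vy ← 0.67·3.820 = 2.560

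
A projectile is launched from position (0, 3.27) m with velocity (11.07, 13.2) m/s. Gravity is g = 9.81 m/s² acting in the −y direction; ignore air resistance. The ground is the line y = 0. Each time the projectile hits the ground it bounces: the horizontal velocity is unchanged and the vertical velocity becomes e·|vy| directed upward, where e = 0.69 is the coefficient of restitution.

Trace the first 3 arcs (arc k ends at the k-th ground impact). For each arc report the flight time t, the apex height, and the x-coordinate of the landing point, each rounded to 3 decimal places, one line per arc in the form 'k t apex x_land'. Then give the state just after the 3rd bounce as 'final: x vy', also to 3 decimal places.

1 2.919 12.151 32.319
2 2.172 5.785 56.363
3 1.499 2.754 72.953
final: 72.953 5.072

Arc 1: start y=3.270, vy=13.200 → t=2.919, apex=12.151, x_land=32.319, impact vy=-15.440
  bounce: vy ← 0.69·15.440 = 10.654
Arc 2: start y=0.000, vy=10.654 → t=2.172, apex=5.785, x_land=56.363, impact vy=-10.654
  bounce: vy ← 0.69·10.654 = 7.351
Arc 3: start y=0.000, vy=7.351 → t=1.499, apex=2.754, x_land=72.953, impact vy=-7.351
  bounce: vy ← 0.69·7.351 = 5.072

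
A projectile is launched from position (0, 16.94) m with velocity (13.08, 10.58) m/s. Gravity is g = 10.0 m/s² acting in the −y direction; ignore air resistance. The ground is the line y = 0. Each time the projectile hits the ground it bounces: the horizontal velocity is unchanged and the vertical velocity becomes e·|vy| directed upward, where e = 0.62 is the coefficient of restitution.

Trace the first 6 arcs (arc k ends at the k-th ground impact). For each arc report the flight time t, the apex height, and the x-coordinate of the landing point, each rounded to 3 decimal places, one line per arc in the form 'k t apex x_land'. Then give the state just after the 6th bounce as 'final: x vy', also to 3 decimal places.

Arc 1: start y=16.940, vy=10.580 → t=3.181, apex=22.537, x_land=41.608, impact vy=-21.231
  bounce: vy ← 0.62·21.231 = 13.163
Arc 2: start y=0.000, vy=13.163 → t=2.633, apex=8.663, x_land=76.042, impact vy=-13.163
  bounce: vy ← 0.62·13.163 = 8.161
Arc 3: start y=0.000, vy=8.161 → t=1.632, apex=3.330, x_land=97.392, impact vy=-8.161
  bounce: vy ← 0.62·8.161 = 5.060
Arc 4: start y=0.000, vy=5.060 → t=1.012, apex=1.280, x_land=110.628, impact vy=-5.060
  bounce: vy ← 0.62·5.060 = 3.137
Arc 5: start y=0.000, vy=3.137 → t=0.627, apex=0.492, x_land=118.835, impact vy=-3.137
  bounce: vy ← 0.62·3.137 = 1.945
Arc 6: start y=0.000, vy=1.945 → t=0.389, apex=0.189, x_land=123.923, impact vy=-1.945
  bounce: vy ← 0.62·1.945 = 1.206

1 3.181 22.537 41.608
2 2.633 8.663 76.042
3 1.632 3.330 97.392
4 1.012 1.280 110.628
5 0.627 0.492 118.835
6 0.389 0.189 123.923
final: 123.923 1.206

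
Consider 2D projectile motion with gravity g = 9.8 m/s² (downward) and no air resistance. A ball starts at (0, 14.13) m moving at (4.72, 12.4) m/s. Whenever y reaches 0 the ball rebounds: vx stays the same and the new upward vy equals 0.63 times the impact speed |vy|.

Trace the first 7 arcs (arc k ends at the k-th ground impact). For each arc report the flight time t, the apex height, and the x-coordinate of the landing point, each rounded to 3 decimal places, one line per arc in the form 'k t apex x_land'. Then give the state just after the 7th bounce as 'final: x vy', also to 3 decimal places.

1 3.383 21.975 15.968
2 2.668 8.722 28.562
3 1.681 3.462 36.497
4 1.059 1.374 41.495
5 0.667 0.545 44.645
6 0.420 0.216 46.629
7 0.265 0.086 47.879
final: 47.879 0.817

Arc 1: start y=14.130, vy=12.400 → t=3.383, apex=21.975, x_land=15.968, impact vy=-20.754
  bounce: vy ← 0.63·20.754 = 13.075
Arc 2: start y=0.000, vy=13.075 → t=2.668, apex=8.722, x_land=28.562, impact vy=-13.075
  bounce: vy ← 0.63·13.075 = 8.237
Arc 3: start y=0.000, vy=8.237 → t=1.681, apex=3.462, x_land=36.497, impact vy=-8.237
  bounce: vy ← 0.63·8.237 = 5.189
Arc 4: start y=0.000, vy=5.189 → t=1.059, apex=1.374, x_land=41.495, impact vy=-5.189
  bounce: vy ← 0.63·5.189 = 3.269
Arc 5: start y=0.000, vy=3.269 → t=0.667, apex=0.545, x_land=44.645, impact vy=-3.269
  bounce: vy ← 0.63·3.269 = 2.060
Arc 6: start y=0.000, vy=2.060 → t=0.420, apex=0.216, x_land=46.629, impact vy=-2.060
  bounce: vy ← 0.63·2.060 = 1.298
Arc 7: start y=0.000, vy=1.298 → t=0.265, apex=0.086, x_land=47.879, impact vy=-1.298
  bounce: vy ← 0.63·1.298 = 0.817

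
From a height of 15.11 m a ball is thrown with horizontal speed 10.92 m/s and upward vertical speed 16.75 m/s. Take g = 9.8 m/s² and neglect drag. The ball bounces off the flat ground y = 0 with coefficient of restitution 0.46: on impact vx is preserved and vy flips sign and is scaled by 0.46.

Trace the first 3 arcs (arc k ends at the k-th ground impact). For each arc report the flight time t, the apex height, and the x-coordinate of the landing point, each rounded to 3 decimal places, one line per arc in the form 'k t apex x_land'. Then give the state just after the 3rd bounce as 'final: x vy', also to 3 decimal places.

Arc 1: start y=15.110, vy=16.750 → t=4.160, apex=29.424, x_land=45.424, impact vy=-24.015
  bounce: vy ← 0.46·24.015 = 11.047
Arc 2: start y=0.000, vy=11.047 → t=2.254, apex=6.226, x_land=70.043, impact vy=-11.047
  bounce: vy ← 0.46·11.047 = 5.082
Arc 3: start y=0.000, vy=5.082 → t=1.037, apex=1.317, x_land=81.367, impact vy=-5.082
  bounce: vy ← 0.46·5.082 = 2.338

1 4.160 29.424 45.424
2 2.254 6.226 70.043
3 1.037 1.317 81.367
final: 81.367 2.338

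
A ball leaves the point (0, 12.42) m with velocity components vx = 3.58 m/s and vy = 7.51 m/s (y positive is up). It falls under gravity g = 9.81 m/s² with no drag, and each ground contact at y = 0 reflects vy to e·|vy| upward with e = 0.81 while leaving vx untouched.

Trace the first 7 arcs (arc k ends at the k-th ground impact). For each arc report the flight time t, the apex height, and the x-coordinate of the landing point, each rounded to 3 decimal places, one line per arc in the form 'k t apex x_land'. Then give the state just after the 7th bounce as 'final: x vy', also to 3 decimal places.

1 2.531 15.295 9.062
2 2.861 10.035 19.303
3 2.317 6.584 27.599
4 1.877 4.320 34.318
5 1.520 2.834 39.761
6 1.231 1.859 44.169
7 0.997 1.220 47.740
final: 47.740 3.963

Arc 1: start y=12.420, vy=7.510 → t=2.531, apex=15.295, x_land=9.062, impact vy=-17.323
  bounce: vy ← 0.81·17.323 = 14.031
Arc 2: start y=0.000, vy=14.031 → t=2.861, apex=10.035, x_land=19.303, impact vy=-14.031
  bounce: vy ← 0.81·14.031 = 11.366
Arc 3: start y=0.000, vy=11.366 → t=2.317, apex=6.584, x_land=27.599, impact vy=-11.366
  bounce: vy ← 0.81·11.366 = 9.206
Arc 4: start y=0.000, vy=9.206 → t=1.877, apex=4.320, x_land=34.318, impact vy=-9.206
  bounce: vy ← 0.81·9.206 = 7.457
Arc 5: start y=0.000, vy=7.457 → t=1.520, apex=2.834, x_land=39.761, impact vy=-7.457
  bounce: vy ← 0.81·7.457 = 6.040
Arc 6: start y=0.000, vy=6.040 → t=1.231, apex=1.859, x_land=44.169, impact vy=-6.040
  bounce: vy ← 0.81·6.040 = 4.892
Arc 7: start y=0.000, vy=4.892 → t=0.997, apex=1.220, x_land=47.740, impact vy=-4.892
  bounce: vy ← 0.81·4.892 = 3.963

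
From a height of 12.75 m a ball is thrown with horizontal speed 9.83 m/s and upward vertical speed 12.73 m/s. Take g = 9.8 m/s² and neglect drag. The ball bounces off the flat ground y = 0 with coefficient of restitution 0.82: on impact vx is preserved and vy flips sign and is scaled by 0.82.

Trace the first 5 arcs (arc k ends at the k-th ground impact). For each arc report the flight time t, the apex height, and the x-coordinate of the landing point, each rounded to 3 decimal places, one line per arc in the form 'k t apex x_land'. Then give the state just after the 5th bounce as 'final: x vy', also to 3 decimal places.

Arc 1: start y=12.750, vy=12.730 → t=3.370, apex=21.018, x_land=33.128, impact vy=-20.297
  bounce: vy ← 0.82·20.297 = 16.643
Arc 2: start y=0.000, vy=16.643 → t=3.397, apex=14.133, x_land=66.516, impact vy=-16.643
  bounce: vy ← 0.82·16.643 = 13.647
Arc 3: start y=0.000, vy=13.647 → t=2.785, apex=9.503, x_land=93.895, impact vy=-13.647
  bounce: vy ← 0.82·13.647 = 11.191
Arc 4: start y=0.000, vy=11.191 → t=2.284, apex=6.390, x_land=116.345, impact vy=-11.191
  bounce: vy ← 0.82·11.191 = 9.177
Arc 5: start y=0.000, vy=9.177 → t=1.873, apex=4.296, x_land=134.754, impact vy=-9.177
  bounce: vy ← 0.82·9.177 = 7.525

1 3.370 21.018 33.128
2 3.397 14.133 66.516
3 2.785 9.503 93.895
4 2.284 6.390 116.345
5 1.873 4.296 134.754
final: 134.754 7.525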